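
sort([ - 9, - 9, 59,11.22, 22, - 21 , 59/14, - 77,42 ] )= [ - 77, - 21, - 9, - 9, 59/14, 11.22,22, 42 , 59 ]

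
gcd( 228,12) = 12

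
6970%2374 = 2222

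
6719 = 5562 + 1157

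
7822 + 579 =8401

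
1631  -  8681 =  - 7050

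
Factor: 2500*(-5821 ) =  - 2^2*5^4*5821^1 = -  14552500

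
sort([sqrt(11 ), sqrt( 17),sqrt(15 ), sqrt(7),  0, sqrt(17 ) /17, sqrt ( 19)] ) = [0,  sqrt(17) /17,sqrt(7 ), sqrt(11),sqrt(15),  sqrt (17),sqrt(19 )] 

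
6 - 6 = 0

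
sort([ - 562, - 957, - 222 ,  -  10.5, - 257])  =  [ - 957,  -  562, -257, - 222, - 10.5]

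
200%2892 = 200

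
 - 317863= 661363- 979226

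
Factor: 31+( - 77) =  - 2^1*23^1 =- 46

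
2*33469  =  66938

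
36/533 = 36/533 = 0.07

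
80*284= 22720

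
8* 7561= 60488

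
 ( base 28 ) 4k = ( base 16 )84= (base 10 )132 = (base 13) A2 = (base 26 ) 52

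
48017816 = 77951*616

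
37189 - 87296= -50107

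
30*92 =2760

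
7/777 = 1/111 = 0.01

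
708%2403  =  708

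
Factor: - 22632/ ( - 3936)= 23/4 = 2^( - 2) * 23^1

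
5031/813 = 1677/271 = 6.19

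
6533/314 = 6533/314 = 20.81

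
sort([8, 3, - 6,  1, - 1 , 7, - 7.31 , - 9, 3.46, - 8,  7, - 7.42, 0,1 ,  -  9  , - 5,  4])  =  [ - 9, - 9 ,-8, - 7.42,  -  7.31,- 6,- 5, -1,  0,1,1 , 3,3.46 , 4 , 7  ,  7,8] 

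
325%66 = 61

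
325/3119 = 325/3119 = 0.10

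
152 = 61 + 91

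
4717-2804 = 1913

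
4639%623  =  278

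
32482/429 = 75+307/429=75.72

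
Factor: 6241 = 79^2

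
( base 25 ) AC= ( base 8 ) 406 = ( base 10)262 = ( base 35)7h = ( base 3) 100201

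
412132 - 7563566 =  - 7151434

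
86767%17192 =807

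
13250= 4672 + 8578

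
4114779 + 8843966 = 12958745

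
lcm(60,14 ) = 420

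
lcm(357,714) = 714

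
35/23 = 35/23 = 1.52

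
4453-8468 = - 4015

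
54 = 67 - 13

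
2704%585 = 364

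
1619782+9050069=10669851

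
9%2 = 1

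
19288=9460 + 9828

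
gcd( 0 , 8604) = 8604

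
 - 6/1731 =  - 2/577 = -  0.00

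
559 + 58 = 617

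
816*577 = 470832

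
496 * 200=99200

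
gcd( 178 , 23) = 1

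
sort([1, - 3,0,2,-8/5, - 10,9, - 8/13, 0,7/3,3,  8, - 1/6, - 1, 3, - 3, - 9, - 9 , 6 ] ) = [ - 10, - 9, - 9, - 3,-3, - 8/5, - 1  , - 8/13,-1/6,  0,0,  1, 2, 7/3,3,  3,6,  8,9 ] 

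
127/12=127/12 = 10.58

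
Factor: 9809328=2^4*3^1 * 204361^1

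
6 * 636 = 3816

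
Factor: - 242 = - 2^1 * 11^2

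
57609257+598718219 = 656327476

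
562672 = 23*24464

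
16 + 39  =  55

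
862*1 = 862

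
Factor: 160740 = 2^2*3^2*5^1*19^1*47^1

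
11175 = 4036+7139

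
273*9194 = 2509962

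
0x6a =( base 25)46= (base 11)97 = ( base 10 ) 106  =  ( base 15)71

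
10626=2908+7718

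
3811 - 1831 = 1980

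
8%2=0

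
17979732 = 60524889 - 42545157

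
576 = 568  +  8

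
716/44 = 16 + 3/11 = 16.27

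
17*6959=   118303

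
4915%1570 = 205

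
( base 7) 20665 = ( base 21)BDJ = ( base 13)2458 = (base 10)5143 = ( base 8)12027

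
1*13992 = 13992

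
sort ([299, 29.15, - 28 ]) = [ - 28,29.15,299] 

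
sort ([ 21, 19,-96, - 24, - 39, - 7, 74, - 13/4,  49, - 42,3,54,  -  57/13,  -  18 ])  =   [ - 96,-42, - 39, - 24,  -  18, - 7, - 57/13, - 13/4, 3, 19, 21,49, 54, 74 ]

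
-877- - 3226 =2349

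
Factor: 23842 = 2^1 *7^1*13^1*131^1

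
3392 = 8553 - 5161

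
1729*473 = 817817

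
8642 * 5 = 43210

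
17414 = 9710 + 7704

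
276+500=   776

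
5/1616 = 5/1616 = 0.00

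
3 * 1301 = 3903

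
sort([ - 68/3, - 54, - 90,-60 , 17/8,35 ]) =[- 90 ,-60, - 54, - 68/3, 17/8, 35 ]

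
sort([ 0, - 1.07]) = [ - 1.07, 0 ]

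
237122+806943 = 1044065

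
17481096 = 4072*4293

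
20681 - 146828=  -  126147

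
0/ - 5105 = 0/1  =  - 0.00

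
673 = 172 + 501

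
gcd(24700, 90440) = 380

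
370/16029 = 370/16029 = 0.02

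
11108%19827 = 11108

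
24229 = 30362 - 6133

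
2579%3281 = 2579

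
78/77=1+1/77 =1.01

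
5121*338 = 1730898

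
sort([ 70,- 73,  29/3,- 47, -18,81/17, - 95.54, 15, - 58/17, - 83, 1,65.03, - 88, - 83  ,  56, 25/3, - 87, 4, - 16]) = [ - 95.54 , -88, - 87, -83,-83, - 73, - 47 , - 18,-16, - 58/17, 1, 4, 81/17, 25/3,  29/3, 15, 56,  65.03, 70 ] 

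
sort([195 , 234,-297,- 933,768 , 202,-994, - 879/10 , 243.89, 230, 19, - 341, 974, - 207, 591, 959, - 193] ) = [- 994, - 933,  -  341, - 297, - 207, - 193, - 879/10,  19,195,  202,230 , 234, 243.89, 591, 768,959, 974] 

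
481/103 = 481/103 = 4.67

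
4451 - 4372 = 79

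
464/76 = 116/19 = 6.11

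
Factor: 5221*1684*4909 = 2^2*23^1*227^1*421^1*4909^1 = 43160733076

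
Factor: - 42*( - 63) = 2646  =  2^1*3^3 * 7^2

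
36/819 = 4/91 = 0.04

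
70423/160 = 70423/160 = 440.14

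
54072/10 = 27036/5=5407.20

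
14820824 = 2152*6887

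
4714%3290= 1424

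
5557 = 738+4819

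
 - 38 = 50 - 88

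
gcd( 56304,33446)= 2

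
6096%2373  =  1350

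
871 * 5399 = 4702529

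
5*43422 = 217110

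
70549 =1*70549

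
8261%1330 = 281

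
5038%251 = 18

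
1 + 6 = 7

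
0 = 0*5610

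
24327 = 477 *51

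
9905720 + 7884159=17789879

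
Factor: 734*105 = 2^1 * 3^1* 5^1*7^1*367^1 = 77070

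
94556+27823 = 122379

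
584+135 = 719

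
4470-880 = 3590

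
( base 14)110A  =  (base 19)835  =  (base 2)101110000110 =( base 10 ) 2950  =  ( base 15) d1a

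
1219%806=413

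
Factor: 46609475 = 5^2*11^1  *  169489^1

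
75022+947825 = 1022847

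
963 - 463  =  500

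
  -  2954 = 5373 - 8327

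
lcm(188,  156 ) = 7332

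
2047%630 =157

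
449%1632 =449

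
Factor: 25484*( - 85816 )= - 2186934944 = - 2^5*17^1*23^1*277^1*631^1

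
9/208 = 9/208 =0.04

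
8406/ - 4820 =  - 4203/2410 = - 1.74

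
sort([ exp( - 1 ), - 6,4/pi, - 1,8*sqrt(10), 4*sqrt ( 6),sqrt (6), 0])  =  [ - 6 , - 1,0,exp( - 1 ),4/pi,sqrt(6),4*sqrt( 6),8 *sqrt(10 )]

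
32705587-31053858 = 1651729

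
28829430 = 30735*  938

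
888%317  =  254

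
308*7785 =2397780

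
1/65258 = 1/65258 = 0.00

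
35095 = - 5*( - 7019)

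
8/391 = 8/391 = 0.02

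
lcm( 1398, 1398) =1398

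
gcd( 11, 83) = 1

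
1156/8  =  144 + 1/2 =144.50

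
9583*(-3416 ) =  - 32735528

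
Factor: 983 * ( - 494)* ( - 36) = 2^3*3^2*13^1*19^1*983^1 = 17481672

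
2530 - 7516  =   - 4986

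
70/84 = 5/6 = 0.83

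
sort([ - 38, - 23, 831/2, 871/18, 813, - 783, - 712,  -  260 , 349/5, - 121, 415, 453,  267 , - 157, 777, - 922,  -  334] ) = [ - 922, - 783 , - 712, - 334, - 260, - 157, - 121, - 38,-23,871/18, 349/5, 267,415, 831/2,453 , 777 , 813 ]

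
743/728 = 1 + 15/728=1.02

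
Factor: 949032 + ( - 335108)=2^2*31^1*4951^1  =  613924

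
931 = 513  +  418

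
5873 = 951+4922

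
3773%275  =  198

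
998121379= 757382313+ 240739066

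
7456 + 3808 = 11264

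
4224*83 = 350592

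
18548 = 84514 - 65966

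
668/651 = 1  +  17/651 =1.03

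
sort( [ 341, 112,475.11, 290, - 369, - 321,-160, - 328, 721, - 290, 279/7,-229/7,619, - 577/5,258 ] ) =[ - 369,- 328, - 321,  -  290, - 160, - 577/5,-229/7, 279/7,112,258, 290,341, 475.11,619,721] 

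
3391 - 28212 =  - 24821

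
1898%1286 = 612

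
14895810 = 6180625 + 8715185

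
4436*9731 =43166716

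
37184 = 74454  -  37270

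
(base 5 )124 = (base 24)1F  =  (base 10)39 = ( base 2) 100111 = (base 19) 21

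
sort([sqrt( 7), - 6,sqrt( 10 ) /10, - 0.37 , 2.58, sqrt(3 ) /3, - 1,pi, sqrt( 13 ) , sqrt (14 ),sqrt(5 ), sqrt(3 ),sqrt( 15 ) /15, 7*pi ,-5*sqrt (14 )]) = [ - 5*sqrt( 14),-6, - 1, - 0.37, sqrt( 15)/15,sqrt( 10) /10,sqrt(3) /3,sqrt(3 ), sqrt ( 5 ),  2.58 , sqrt ( 7 ),pi, sqrt(13),  sqrt(14 ), 7*pi]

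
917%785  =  132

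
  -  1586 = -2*793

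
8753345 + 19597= 8772942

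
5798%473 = 122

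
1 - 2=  -1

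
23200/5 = 4640 = 4640.00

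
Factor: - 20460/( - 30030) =62/91= 2^1*7^(-1 )* 13^( - 1)*31^1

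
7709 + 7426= 15135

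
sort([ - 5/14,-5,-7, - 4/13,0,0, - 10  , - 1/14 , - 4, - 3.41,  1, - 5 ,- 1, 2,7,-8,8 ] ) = [  -  10,-8 , - 7, - 5,-5,-4,-3.41,-1,-5/14,-4/13,-1/14, 0,0, 1,2, 7, 8] 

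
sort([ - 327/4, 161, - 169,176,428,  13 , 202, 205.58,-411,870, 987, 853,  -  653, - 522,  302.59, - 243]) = [  -  653,-522,  -  411, - 243, - 169, - 327/4,13,161,176, 202,205.58 , 302.59,428,  853,870,987]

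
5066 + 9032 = 14098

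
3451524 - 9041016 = -5589492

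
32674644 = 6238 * 5238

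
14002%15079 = 14002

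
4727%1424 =455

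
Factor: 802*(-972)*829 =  -2^3*3^5*401^1*829^1 = - 646241976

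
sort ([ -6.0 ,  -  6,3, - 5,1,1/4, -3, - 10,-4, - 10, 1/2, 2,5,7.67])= [-10, - 10, -6.0,-6, - 5, - 4, - 3, 1/4,1/2,1,2,3,  5, 7.67 ]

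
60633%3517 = 844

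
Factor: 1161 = 3^3*43^1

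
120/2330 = 12/233= 0.05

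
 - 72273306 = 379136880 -451410186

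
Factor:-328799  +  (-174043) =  - 2^1 * 3^1*43^1*1949^1=-502842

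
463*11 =5093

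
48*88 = 4224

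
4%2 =0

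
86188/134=43094/67  =  643.19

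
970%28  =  18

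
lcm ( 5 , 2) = 10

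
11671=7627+4044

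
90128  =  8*11266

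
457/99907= 457/99907 = 0.00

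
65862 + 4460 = 70322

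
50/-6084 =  - 1+ 3017/3042 = -  0.01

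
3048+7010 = 10058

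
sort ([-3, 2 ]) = [ - 3,  2 ] 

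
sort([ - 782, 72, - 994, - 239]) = [-994, - 782 , - 239,72]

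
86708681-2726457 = 83982224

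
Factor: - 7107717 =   -  3^1 * 17^1*139367^1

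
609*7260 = 4421340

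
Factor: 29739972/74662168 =2^( - 1 )*3^1*7^( - 1)*1333253^(-1 )*2478331^1 = 7434993/18665542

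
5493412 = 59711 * 92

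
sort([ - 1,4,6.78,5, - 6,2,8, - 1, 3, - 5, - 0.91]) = [ - 6, - 5,  -  1, - 1,-0.91,2,3, 4, 5, 6.78,8 ]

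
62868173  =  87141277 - 24273104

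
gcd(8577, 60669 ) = 9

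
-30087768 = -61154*492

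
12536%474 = 212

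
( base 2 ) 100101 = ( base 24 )1d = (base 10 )37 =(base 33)14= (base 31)16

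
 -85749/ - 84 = 1020+23/28 = 1020.82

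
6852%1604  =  436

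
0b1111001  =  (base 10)121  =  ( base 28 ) 49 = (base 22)5b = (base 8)171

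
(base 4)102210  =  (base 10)1188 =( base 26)1JI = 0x4A4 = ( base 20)2j8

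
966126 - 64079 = 902047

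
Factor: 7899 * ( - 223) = -1761477 = - 3^1*223^1* 2633^1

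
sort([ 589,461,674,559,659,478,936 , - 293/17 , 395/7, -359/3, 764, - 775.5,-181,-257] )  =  [ - 775.5, - 257 , - 181, - 359/3, - 293/17,395/7,461 , 478,559, 589,659  ,  674, 764,936] 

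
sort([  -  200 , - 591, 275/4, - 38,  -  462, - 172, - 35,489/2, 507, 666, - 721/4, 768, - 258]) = [ - 591,-462 , - 258, - 200,-721/4,-172, - 38, - 35,275/4, 489/2,507,  666,768]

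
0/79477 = 0 = 0.00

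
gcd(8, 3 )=1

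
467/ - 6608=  - 1 + 6141/6608 = -0.07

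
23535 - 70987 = - 47452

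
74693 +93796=168489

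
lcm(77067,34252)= 308268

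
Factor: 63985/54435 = 3^( -1 )*19^( - 1)*67^1 = 67/57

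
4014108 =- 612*( - 6559)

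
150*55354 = 8303100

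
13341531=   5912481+7429050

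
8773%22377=8773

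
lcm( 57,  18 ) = 342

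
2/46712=1/23356 = 0.00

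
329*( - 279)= - 91791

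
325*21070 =6847750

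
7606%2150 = 1156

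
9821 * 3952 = 38812592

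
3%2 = 1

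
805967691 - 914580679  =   - 108612988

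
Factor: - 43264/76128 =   -  2^3*3^(-1 )*13^1*61^( -1) = - 104/183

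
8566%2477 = 1135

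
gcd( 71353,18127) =1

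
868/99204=31/3543 = 0.01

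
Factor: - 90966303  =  -3^2*17^1*594551^1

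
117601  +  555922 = 673523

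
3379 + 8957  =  12336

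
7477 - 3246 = 4231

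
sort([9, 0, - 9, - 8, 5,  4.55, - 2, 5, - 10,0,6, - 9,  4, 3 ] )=[ - 10, - 9, - 9, - 8, - 2, 0, 0, 3,4,4.55, 5, 5,6,  9]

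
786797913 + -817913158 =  - 31115245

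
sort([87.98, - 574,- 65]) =[ - 574, - 65,87.98] 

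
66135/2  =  66135/2 = 33067.50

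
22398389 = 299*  74911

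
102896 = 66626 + 36270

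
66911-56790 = 10121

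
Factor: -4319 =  - 7^1*617^1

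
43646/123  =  354+104/123  =  354.85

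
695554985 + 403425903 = 1098980888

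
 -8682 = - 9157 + 475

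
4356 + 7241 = 11597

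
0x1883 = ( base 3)22121102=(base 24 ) alb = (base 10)6275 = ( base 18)116b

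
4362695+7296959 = 11659654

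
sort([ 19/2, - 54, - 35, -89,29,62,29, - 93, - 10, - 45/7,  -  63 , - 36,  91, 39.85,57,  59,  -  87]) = [ - 93,-89,-87,- 63, - 54,-36, - 35, - 10 , - 45/7, 19/2, 29,  29,39.85,57,59,62,91]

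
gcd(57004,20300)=4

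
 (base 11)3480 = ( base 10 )4565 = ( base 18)e1b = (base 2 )1000111010101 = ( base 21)a78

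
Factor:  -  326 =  - 2^1*163^1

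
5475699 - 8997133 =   -  3521434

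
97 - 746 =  - 649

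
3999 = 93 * 43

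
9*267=2403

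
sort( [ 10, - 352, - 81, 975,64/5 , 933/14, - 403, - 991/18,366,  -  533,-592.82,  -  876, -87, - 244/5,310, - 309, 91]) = [ - 876,  -  592.82,  -  533, - 403, - 352, - 309, - 87, - 81, - 991/18, -244/5, 10, 64/5,933/14,91, 310 , 366, 975 ]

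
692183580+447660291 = 1139843871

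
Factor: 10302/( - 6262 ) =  - 51/31 = - 3^1*17^1*31^( - 1) 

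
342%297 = 45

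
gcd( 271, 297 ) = 1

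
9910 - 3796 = 6114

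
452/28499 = 452/28499=0.02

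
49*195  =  9555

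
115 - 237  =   - 122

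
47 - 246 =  - 199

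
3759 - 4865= - 1106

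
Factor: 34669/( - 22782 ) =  - 2^ (  -  1 )*3^(-1)*37^1*937^1*3797^ ( - 1 )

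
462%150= 12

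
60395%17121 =9032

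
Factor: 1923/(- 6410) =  - 3/10 = - 2^(  -  1)*3^1*5^ (-1 ) 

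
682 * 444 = 302808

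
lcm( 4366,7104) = 419136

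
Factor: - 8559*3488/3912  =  - 2^2*3^2*109^1*163^ ( - 1 )*317^1 = -  1243908/163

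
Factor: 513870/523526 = 3^1*5^1*7^1*19^( - 1 )*23^( - 1)*599^( -1 ) * 2447^1 = 256935/261763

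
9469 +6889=16358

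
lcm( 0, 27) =0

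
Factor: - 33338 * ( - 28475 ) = 949299550 =2^1*5^2*17^1*67^1*79^1 * 211^1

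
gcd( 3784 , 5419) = 1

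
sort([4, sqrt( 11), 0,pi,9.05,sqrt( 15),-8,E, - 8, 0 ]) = [-8,-8,0,0,E,pi,sqrt(11 ),sqrt(15),4,9.05]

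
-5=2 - 7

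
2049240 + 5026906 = 7076146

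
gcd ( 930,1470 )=30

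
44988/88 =511  +  5/22=   511.23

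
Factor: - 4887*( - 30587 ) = 149478669 =3^3* 73^1*181^1*419^1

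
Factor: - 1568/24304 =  - 2^1 * 31^( - 1) = - 2/31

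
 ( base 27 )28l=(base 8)3237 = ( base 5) 23240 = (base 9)2283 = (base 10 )1695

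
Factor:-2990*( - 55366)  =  2^2*5^1*13^1* 19^1  *  23^1*31^1*47^1 = 165544340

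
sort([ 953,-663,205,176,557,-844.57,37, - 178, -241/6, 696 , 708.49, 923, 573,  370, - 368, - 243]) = [ - 844.57, - 663,  -  368, - 243, - 178, - 241/6, 37, 176,205,370,557,573,696,708.49, 923, 953 ]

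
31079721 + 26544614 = 57624335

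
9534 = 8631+903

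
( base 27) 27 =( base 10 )61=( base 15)41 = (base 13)49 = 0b111101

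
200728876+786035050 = 986763926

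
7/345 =7/345 = 0.02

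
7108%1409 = 63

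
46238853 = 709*65217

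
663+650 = 1313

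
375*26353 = 9882375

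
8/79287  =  8/79287 = 0.00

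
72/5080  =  9/635 = 0.01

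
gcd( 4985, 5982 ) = 997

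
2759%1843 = 916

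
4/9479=4/9479 = 0.00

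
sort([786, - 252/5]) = [ - 252/5,  786]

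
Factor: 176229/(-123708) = - 2^(-2 )* 3^2*13^(-2 )*107^1 = -963/676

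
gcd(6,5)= 1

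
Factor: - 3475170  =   - 2^1 * 3^3*5^1  *61^1*  211^1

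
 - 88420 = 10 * ( -8842) 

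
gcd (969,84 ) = 3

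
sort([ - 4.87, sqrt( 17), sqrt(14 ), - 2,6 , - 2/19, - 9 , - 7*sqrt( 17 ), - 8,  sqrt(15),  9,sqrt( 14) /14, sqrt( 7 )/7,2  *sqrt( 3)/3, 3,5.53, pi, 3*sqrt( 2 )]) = [-7*sqrt( 17 ), - 9, - 8,-4.87, - 2,-2/19, sqrt(14 )/14 , sqrt(7 )/7,2*sqrt ( 3)/3  ,  3, pi, sqrt(14),sqrt (15), sqrt(17 ),3*sqrt(2 ),5.53, 6,9]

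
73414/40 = 1835+7/20 = 1835.35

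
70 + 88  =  158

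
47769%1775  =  1619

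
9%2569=9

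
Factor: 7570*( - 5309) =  - 40189130  =  - 2^1* 5^1*757^1*5309^1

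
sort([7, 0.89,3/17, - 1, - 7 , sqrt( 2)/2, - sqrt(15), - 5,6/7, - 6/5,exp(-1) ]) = [-7 , - 5 ,-sqrt( 15) ,  -  6/5, - 1 , 3/17 , exp ( - 1), sqrt( 2)/2,6/7  ,  0.89,7 ] 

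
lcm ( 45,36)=180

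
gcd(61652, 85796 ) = 4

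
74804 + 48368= 123172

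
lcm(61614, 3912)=246456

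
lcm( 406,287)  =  16646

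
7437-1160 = 6277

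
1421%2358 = 1421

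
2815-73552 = - 70737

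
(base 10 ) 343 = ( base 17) 133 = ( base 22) FD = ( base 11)292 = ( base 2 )101010111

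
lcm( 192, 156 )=2496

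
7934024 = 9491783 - 1557759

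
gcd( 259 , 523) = 1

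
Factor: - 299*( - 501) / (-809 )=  - 149799/809 = - 3^1*13^1*23^1*167^1 * 809^ ( - 1 ) 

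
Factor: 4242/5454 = 7/9 = 3^(-2 )*7^1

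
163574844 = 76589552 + 86985292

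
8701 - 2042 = 6659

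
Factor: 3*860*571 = 1473180 = 2^2 * 3^1*5^1*43^1*571^1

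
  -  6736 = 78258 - 84994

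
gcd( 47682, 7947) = 7947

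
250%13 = 3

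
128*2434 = 311552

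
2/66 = 1/33 = 0.03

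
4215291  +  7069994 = 11285285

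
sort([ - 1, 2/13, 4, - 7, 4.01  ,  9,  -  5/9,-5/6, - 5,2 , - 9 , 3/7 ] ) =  [  -  9, - 7, - 5, - 1, - 5/6, - 5/9, 2/13,3/7, 2, 4,4.01,9 ]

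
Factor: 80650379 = 67^1 * 1009^1*1193^1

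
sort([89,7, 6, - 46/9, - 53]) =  [ - 53,- 46/9, 6,7, 89 ] 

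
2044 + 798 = 2842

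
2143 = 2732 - 589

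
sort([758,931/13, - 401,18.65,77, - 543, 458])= [ - 543, -401,18.65, 931/13, 77,458,  758] 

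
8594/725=11+ 619/725= 11.85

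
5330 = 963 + 4367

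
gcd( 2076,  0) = 2076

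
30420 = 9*3380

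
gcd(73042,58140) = 2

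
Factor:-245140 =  - 2^2* 5^1*7^1*17^1* 103^1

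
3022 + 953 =3975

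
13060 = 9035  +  4025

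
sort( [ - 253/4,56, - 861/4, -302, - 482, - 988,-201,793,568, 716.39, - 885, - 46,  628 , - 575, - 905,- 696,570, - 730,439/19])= [ - 988,-905, - 885, - 730, - 696 , - 575,  -  482,-302, - 861/4,-201, - 253/4, - 46, 439/19, 56,  568  ,  570 , 628,  716.39,  793]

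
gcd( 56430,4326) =6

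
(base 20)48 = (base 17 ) 53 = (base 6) 224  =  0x58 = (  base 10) 88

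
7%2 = 1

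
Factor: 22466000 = 2^4 * 5^3 * 47^1*239^1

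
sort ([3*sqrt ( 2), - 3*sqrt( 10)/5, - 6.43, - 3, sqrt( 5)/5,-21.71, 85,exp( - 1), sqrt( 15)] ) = [ - 21.71, - 6.43, - 3, - 3 * sqrt(10) /5, exp ( - 1 ), sqrt(5 )/5,sqrt ( 15 ),3*sqrt(  2), 85]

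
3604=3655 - 51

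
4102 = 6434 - 2332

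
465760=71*6560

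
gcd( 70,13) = 1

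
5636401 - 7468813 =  - 1832412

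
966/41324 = 483/20662 = 0.02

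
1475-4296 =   -  2821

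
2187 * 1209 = 2644083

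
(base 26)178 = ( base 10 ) 866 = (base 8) 1542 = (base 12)602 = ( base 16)362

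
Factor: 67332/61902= 2^1*3^( - 1) * 19^ (- 1 ) * 31^1 =62/57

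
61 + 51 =112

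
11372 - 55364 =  - 43992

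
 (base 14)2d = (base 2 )101001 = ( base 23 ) 1i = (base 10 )41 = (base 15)2B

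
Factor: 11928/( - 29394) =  - 28/69 =- 2^2  *  3^( - 1) * 7^1*23^(  -  1 )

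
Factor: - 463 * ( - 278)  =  2^1 * 139^1*463^1 = 128714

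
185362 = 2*92681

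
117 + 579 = 696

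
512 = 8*64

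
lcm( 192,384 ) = 384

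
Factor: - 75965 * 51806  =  -2^1*5^1*15193^1*25903^1= - 3935442790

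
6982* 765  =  5341230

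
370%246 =124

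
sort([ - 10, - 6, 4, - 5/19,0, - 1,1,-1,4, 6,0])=[-10, - 6, - 1, - 1, - 5/19, 0 , 0, 1 , 4, 4,6 ]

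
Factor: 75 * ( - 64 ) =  - 2^6 *3^1 * 5^2 = - 4800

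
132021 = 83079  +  48942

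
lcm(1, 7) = 7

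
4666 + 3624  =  8290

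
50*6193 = 309650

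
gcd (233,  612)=1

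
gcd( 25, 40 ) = 5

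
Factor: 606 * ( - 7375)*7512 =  - 33573006000 = -2^4*3^2*5^3*59^1*101^1*313^1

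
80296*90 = 7226640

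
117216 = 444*264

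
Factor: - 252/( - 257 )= 2^2*3^2*7^1*257^(-1) 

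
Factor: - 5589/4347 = - 9/7 =- 3^2*7^( -1) 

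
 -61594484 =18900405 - 80494889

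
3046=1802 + 1244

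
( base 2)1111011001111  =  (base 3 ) 101211010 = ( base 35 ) 6fc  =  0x1ECF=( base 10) 7887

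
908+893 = 1801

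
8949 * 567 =5074083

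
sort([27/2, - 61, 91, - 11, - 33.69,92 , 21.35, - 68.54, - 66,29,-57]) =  [ - 68.54,-66, - 61, - 57, - 33.69, -11,27/2, 21.35, 29,91,92 ] 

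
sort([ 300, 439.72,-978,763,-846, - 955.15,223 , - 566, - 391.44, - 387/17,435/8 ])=[ - 978 , - 955.15, - 846 ,  -  566, - 391.44,-387/17,435/8, 223,300 , 439.72 , 763]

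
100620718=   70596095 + 30024623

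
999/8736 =333/2912  =  0.11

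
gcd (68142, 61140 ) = 6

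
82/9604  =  41/4802 = 0.01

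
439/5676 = 439/5676=0.08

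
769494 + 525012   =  1294506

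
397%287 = 110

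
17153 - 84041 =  - 66888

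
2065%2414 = 2065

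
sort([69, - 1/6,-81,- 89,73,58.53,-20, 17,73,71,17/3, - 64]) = [ - 89, - 81, - 64,-20, - 1/6,17/3 , 17 , 58.53,69,71, 73 , 73] 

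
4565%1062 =317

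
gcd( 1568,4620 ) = 28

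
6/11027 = 6/11027  =  0.00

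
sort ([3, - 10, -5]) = [-10,-5, 3] 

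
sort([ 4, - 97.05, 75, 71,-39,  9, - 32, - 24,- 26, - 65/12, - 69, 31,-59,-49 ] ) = [ - 97.05, - 69, - 59, - 49, - 39, - 32, - 26, - 24,-65/12 , 4, 9,31, 71, 75] 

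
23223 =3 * 7741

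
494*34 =16796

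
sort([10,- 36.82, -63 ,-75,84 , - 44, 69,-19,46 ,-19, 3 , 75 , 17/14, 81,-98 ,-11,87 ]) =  [ - 98, - 75,  -  63,-44,- 36.82, - 19, - 19, - 11 , 17/14, 3,10,  46,  69,75, 81 , 84 , 87 ]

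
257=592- 335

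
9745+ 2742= 12487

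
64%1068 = 64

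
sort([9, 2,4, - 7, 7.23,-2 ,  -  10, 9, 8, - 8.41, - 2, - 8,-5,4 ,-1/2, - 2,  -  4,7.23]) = [-10,-8.41,  -  8, - 7,- 5, - 4,-2,-2, - 2, - 1/2,2, 4 , 4,7.23,7.23,8,9, 9]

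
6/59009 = 6/59009 = 0.00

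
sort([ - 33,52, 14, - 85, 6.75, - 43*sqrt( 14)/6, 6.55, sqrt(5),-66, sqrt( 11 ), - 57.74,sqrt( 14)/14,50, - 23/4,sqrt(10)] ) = [ - 85, - 66 , -57.74, - 33, - 43*sqrt(14)/6, - 23/4, sqrt( 14)/14,sqrt( 5), sqrt( 10),sqrt(11), 6.55,6.75, 14, 50,52]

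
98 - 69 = 29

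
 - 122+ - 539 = - 661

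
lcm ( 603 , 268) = 2412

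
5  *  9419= 47095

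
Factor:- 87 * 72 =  - 6264 = - 2^3*3^3*29^1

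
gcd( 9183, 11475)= 3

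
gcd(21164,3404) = 148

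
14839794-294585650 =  - 279745856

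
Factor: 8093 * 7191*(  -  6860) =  - 2^2 *3^2  *  5^1*7^3 * 17^1 * 47^1*8093^1 = -  399229794180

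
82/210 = 41/105 = 0.39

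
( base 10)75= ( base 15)50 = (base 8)113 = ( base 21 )3C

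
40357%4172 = 2809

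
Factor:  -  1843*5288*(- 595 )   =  5798741480 = 2^3*5^1*7^1*17^1 * 19^1*97^1*661^1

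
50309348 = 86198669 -35889321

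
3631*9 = 32679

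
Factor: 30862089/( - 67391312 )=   -  2^(-4) * 3^2*17^1*43^1 * 241^( - 1 )*4691^1*17477^( - 1) 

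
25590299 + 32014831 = 57605130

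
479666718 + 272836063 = 752502781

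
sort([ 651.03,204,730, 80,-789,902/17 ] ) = [- 789 , 902/17, 80, 204,651.03, 730]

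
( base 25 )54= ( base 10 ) 129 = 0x81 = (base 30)49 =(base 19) 6f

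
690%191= 117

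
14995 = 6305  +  8690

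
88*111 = 9768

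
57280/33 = 1735 + 25/33 = 1735.76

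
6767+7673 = 14440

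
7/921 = 7/921=0.01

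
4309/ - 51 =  -4309/51 = - 84.49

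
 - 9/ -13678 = 9/13678  =  0.00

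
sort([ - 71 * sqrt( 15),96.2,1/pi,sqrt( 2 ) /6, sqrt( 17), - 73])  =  [ - 71*sqrt(15),-73, sqrt( 2)/6,  1/pi, sqrt( 17),96.2 ] 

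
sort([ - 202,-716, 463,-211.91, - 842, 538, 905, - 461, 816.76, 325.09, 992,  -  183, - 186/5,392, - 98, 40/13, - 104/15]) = [ - 842, - 716, - 461, - 211.91, - 202, - 183, -98, - 186/5, - 104/15, 40/13 , 325.09,392,463  ,  538, 816.76, 905, 992]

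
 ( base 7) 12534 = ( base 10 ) 3357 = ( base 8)6435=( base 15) edc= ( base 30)3LR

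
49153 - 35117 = 14036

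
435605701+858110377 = 1293716078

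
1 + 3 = 4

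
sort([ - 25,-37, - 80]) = [ - 80,  -  37, - 25]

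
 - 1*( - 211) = 211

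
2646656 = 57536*46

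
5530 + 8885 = 14415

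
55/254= 55/254= 0.22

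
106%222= 106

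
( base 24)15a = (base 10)706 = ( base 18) 234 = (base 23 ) 17G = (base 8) 1302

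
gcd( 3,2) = 1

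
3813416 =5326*716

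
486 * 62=30132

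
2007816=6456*311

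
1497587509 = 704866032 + 792721477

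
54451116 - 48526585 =5924531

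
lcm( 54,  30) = 270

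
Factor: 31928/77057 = 2^3 * 13^1*251^ (-1) = 104/251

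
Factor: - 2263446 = - 2^1*3^2 *41^1* 3067^1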